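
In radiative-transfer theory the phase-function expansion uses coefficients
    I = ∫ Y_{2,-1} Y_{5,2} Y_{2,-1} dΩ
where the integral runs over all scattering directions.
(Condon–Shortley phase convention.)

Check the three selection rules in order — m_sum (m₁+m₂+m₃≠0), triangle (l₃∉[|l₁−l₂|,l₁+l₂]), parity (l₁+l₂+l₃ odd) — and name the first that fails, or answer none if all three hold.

m₁+m₂+m₃ = -1 + 2 − 1 = 0  ✓
triangle: need |l₁−l₂| ≤ l₃ ≤ l₁+l₂ = [3,7]; l₃=2 is outside  ✗
parity: l₁+l₂+l₃ = 9 is odd

triangle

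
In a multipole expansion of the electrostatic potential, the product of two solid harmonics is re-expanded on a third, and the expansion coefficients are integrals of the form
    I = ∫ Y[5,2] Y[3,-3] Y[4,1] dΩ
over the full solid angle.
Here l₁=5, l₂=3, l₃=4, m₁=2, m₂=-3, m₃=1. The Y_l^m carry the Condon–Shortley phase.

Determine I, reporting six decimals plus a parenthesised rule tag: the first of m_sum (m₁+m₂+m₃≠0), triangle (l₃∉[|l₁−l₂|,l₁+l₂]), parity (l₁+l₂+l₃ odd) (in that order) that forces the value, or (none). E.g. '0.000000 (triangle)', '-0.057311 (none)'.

-0.179179 (none)

m-sum 0 ✓  L=12 even ✓  2≤4≤8 ✓
Π(2lᵢ+1) = 11×7×9 = 693
triangle coeff Δ(5,3,4) = 1/180180
Σ_t [1,3]: t=1:−1/576 t=2:+1/144 t=3:−1/576 = 1/288
(3j)²=20/1001 [(5 3 4; 0 0 0)], sign=+1
Σ_t [0,0]: t=0:+1/1728 = 1/1728
(3j)²=25/858 [(5 3 4; 2 -3 1)], sign=-1
⇒ 4πI² = 750/1859
I = (-1)√(750/1859/(4π)) = -0.17917854
No selection rule forces the value: the integral is nonzero (none).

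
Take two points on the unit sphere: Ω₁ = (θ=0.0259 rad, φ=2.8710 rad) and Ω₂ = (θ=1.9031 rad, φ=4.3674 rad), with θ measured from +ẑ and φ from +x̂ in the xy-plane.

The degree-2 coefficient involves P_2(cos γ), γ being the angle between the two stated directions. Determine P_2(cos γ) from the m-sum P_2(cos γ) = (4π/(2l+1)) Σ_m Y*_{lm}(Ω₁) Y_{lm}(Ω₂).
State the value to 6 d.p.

-0.342252

Summing Y*_{l m}(θ₁,φ₁)·Y_{l m}(θ₂,φ₂) over m ∈ [−2, 2]; prefactor 4π/(2·2+1) = 2.513274:
  term(m=-2) = -0.000088-0.000013i   from Y*(Ω₁)=+0.000222-0.000133i, Y(Ω₂)=-0.266213-0.219706i
  term(m=-1) = -0.000354+0.004752i   from Y*(Ω₁)=-0.019272+0.005346i, Y(Ω₂)=+0.080568-0.224198i
  term(m=+0) = -0.135292+0.000000i   from Y*(Ω₁)=+0.630149-0.000000i, Y(Ω₂)=-0.214699+0.000000i
  term(m=+1) = -0.000354-0.004752i   from Y*(Ω₁)=+0.019272+0.005346i, Y(Ω₂)=-0.080568-0.224198i
  term(m=+2) = -0.000088+0.000013i   from Y*(Ω₁)=+0.000222+0.000133i, Y(Ω₂)=-0.266213+0.219706i
Σ over m = -0.136178+0.000000i; ×(4π/5) → -0.342252+0.000000i. Real part: -0.342252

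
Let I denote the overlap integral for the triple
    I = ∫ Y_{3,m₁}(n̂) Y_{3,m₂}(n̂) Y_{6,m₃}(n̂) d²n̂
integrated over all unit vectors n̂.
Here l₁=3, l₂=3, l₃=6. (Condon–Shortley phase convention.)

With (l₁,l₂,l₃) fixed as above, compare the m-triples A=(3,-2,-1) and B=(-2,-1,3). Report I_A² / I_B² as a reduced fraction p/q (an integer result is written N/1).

1/54

l's match ⇒ only the (l;m) 3-j factors differ between A and B.
A: triangle coeff Δ(3,3,6) = 1/12012; Σ_t [0,0]: t=0:+1/86400 = 1/86400; (3j)²=1/1716 [(3 3 6; 3 -2 -1)], sign=-1
B: triangle coeff Δ(3,3,6) = 1/12012; Σ_t [0,0]: t=0:+1/5760 = 1/5760; (3j)²=9/286 [(3 3 6; -2 -1 3)], sign=-1
I_A²/I_B² = (1/1716)/(9/286) = 1/54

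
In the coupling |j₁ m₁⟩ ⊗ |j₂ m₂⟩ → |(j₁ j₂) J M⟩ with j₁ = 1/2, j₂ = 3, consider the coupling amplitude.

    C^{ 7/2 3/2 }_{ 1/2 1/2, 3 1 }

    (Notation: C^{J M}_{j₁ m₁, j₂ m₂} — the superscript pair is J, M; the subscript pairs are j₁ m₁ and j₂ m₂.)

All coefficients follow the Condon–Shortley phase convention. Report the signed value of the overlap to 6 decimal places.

+√(5/7) = +0.845154

triangle: 0!*1!*6!/8! = 720/40320
(j±m)!: 1!*0!*4!*2!*5!*2! = 11520
prefactor² = (2J+1)*Δ*N² = 11520/7
  k=0: +1/(0!*0!*0!*4!*1!*2!) = 1/48
Σ = 1/48  ⇒  CG² = 11520/7*(1/48)² = 5/7
CG = +√(5/7) = +0.845154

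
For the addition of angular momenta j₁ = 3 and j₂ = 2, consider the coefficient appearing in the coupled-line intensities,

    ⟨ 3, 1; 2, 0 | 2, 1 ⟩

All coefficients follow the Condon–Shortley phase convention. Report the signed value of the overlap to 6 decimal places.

−√(1/7) = -0.377964

j₁+j₂−J=3  J+j₁−j₂=3  J−j₁+j₂=1  j₁+j₂+J+1=8
(j₁±m₁, j₂±m₂, J±M) = (4,2,2,2,3,1)
P² = 36/7
sum k=1..2:
  [1] −1/4 = -1/4
  [2] +1/12 = 1/12
S = -1/6
C² = P²·S² = 1/7 ; C = -0.377964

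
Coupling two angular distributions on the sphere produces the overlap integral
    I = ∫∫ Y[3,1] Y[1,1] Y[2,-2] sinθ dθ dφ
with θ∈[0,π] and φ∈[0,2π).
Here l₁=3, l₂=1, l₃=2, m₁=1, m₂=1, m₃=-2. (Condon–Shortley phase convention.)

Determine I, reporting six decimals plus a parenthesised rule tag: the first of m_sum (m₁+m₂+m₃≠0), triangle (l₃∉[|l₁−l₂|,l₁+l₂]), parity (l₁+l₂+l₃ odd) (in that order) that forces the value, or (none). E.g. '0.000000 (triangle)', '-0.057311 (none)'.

-0.082589 (none)

Checks pass: Σm=0; 6 even; l₃=2∈[2,4].
(2·3+1)(2·1+1)(2·2+1) = 105
Δ: 2! 4! 0! / 7! → 1/105
sum: t=1:−1/4 = -1/4
3j²(3 1 2; 0 0 0) = Δ·Π!·Σ² = 3/35  (sign -1)
sum: t=2:+1/48 = 1/48
3j²(3 1 2; 1 1 -2) = Δ·Π!·Σ² = 1/105  (sign +1)
combine: 4πI² = 105·3/35·1/105 = 3/35
take √, sign -1: I = -0.08258890
No selection rule forces the value: the integral is nonzero (none).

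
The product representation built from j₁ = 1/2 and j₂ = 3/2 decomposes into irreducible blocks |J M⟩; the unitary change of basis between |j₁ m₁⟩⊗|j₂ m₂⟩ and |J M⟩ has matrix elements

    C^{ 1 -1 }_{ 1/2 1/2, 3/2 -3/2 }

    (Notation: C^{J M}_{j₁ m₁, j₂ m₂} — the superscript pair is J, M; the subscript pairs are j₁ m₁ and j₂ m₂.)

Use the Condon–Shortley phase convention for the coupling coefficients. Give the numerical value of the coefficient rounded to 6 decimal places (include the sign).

+0.866025

triangle: 1!·0!·2!/4! = 2/24
(j±m)!: 1!·0!·0!·3!·0!·2! = 12
prefactor² = (2J+1)·Δ·N² = 3
  k=0: +1/(0!·1!·0!·0!·0!·2!) = 1/2
Σ = 1/2  ⇒  CG² = 3·(1/2)² = 3/4
CG = +√(3/4) = +0.866025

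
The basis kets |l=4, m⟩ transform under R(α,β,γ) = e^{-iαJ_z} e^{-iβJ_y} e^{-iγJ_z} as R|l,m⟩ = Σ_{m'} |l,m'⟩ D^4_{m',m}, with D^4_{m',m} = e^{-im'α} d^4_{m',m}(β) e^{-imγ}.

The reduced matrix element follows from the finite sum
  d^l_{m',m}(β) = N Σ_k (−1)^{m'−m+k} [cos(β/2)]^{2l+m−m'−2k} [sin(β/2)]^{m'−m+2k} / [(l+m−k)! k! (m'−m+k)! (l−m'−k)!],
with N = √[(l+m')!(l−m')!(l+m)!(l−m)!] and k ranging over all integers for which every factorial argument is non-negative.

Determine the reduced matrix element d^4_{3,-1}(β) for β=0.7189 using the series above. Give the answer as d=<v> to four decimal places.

d=0.1423

d^4_{3,-1}(β=0.7189) via the finite sum:
c=cos(0.718900/2)=0.936090, s=sin(0.718900/2)=0.351759; N=√[5040·1·6·120]=1904.940944
The bounds max(0,m−m')=0 and min(l+m,l−m')=1 give 2 terms
  k=0: (−1)^4·1904.9409/(144)·0.9361^4·0.3518^4 = +0.155515
  k=1: (−1)^5·1904.9409/(240)·0.9361^2·0.3518^6 = -0.013176
d^4_{3,-1}(0.7189) = +0.155515 -0.013176 = +0.142339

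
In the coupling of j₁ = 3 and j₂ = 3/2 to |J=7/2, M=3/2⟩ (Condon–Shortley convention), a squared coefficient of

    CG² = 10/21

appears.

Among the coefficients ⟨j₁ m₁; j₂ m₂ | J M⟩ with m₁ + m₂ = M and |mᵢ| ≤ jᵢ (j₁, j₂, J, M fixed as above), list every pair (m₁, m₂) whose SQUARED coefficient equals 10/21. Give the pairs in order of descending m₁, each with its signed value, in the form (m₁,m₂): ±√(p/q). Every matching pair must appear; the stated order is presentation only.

(0,3/2): −√(10/21)

Admissible pairs with m₁+m₂ = M = 3/2: (0,3/2), (1,1/2), (2,-1/2), (3,-3/2)
  (m₁,m₂)=(3,-3/2): CG² = 2/21, CG = +√(2/21)
  (m₁,m₂)=(2,-1/2): CG² = 3/7, CG = +√(3/7)
  (m₁,m₂)=(1,1/2): CG² = 0/1, CG = 0
  (m₁,m₂)=(0,3/2): CG² = 10/21, CG = −√(10/21)   ← matches the target
Pairs with CG² = 10/21: (0,3/2): −√(10/21)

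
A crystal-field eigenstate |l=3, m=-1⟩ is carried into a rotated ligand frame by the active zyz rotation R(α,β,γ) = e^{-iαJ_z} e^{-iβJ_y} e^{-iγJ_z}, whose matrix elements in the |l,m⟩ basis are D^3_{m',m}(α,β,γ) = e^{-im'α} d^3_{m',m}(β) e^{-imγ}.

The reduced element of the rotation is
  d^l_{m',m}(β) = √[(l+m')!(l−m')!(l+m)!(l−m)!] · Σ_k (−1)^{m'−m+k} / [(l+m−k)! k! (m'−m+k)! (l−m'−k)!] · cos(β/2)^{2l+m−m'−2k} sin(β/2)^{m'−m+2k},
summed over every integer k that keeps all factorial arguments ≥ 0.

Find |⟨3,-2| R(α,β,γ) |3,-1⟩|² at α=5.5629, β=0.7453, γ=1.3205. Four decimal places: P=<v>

P=0.3139

Split into d^3_{-2,-1}(β=0.7453) × two z-phases.
Half-angle: c=0.931366, s=0.364085. N=√(1·120·2·24)=75.894664
The bounds max(0,m−m')=1 and min(l+m,l−m')=2 give 2 terms
  k=1: (−1)^0·75.8947/(24)·0.9314^5·0.3641^1 = +0.806871
  k=2: (−1)^1·75.8947/(12)·0.9314^3·0.3641^3 = -0.246603
d^3_{-2,-1}(0.7453) = +0.806871 -0.246603 = +0.560268
|D^3_{-2,-1}|² = |d^3_{-2,-1}(β)|² = (+0.560268)² = 0.313900 (the z-rotation phases have unit modulus)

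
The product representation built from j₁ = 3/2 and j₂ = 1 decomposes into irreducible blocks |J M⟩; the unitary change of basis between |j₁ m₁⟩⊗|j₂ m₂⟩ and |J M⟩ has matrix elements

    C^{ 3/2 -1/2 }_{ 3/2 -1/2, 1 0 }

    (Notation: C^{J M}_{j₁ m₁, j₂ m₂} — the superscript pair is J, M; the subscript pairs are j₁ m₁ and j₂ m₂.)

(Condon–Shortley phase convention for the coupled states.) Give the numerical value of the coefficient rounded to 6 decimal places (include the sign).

triangle: 1!*2!*1!/5! = 2/120
(j±m)!: 1!*2!*1!*1!*1!*2! = 4
prefactor² = (2J+1)*Δ*N² = 4/15
  k=0: +1/(0!*1!*2!*1!*0!*0!) = 1/2
  k=1: −1/(1!*0!*1!*0!*1!*1!) = -1
Σ = -1/2  ⇒  CG² = 4/15*(-1/2)² = 1/15
CG = −√(1/15) = -0.258199

−√(1/15) = -0.258199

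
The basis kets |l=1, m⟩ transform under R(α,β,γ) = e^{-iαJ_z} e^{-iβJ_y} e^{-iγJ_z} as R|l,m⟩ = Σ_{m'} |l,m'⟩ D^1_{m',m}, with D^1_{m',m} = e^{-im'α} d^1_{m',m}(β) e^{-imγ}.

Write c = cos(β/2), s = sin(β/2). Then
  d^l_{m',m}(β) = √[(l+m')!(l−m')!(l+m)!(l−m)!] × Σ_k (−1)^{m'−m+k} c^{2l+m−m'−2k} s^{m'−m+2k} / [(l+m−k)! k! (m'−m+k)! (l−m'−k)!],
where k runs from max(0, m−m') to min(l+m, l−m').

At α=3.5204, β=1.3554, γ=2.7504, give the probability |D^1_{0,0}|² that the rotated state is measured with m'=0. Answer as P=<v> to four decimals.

P=0.0457

First d^1_{0,0}(β=1.3554), then the phase factors e^{-i(0)α} and e^{-i(0)γ}:
With c≡cos(β/2)=0.779017 and s≡sin(β/2)=0.627003, N=[1·1·1·1]^{1/2}=1.000000
k: max(0,(0)−(0))=0 … min(1+(0),1−(0))=1
  k=0: (−1)^0·1.0000/(1)·0.7790^2·0.6270^0 = +0.606867
  k=1: (−1)^1·1.0000/(1)·0.7790^0·0.6270^2 = -0.393133
d^1_{0,0}(1.3554) = +0.606867 -0.393133 = +0.213735
|D^1_{0,0}|² = |d^1_{0,0}(β)|² = (+0.213735)² = 0.045682 (the z-rotation phases have unit modulus)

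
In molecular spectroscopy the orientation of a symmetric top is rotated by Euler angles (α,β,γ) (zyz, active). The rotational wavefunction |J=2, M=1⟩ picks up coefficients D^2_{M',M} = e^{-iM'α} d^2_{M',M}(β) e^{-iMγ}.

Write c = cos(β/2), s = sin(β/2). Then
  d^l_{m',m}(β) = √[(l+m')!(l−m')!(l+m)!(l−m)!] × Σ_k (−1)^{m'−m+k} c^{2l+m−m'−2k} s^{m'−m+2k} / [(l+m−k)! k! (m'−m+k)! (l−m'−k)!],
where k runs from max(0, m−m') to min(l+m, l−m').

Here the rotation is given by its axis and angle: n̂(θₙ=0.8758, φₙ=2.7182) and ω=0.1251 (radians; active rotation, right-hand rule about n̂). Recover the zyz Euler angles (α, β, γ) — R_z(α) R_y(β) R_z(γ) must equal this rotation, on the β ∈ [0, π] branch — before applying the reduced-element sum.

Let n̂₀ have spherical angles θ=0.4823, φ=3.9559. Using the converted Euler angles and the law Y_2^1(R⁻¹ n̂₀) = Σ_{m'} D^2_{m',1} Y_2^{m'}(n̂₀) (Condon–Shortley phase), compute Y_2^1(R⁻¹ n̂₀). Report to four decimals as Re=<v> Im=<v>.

Axis–angle → zyz. n̂ = (sinθₙcosφₙ, sinθₙsinφₙ, cosθₙ) = (-0.700237, +0.315560, +0.640383), ω = 0.1251.
R = I cosω + sinω [n̂]ₓ + (1−cosω) n̂n̂ᵀ gives
  R = [+0.996017, -0.081630, +0.035869; +0.078176, +0.992963, +0.088951; -0.042878, -0.085792, +0.995390]
β = atan2(√(R₁₃²+R₂₃²), R₃₃) = 0.096058; α = atan2(R₂₃, R₁₃) mod 2π = 1.187490; γ = atan2(R₃₂, −R₃₁) mod 2π = 5.175868
Need the full column D^2_{m',1} for m'=−2..2 at α=1.1875, β=0.0961, γ=5.1759.
cos(β/2)=0.998847, sin(β/2)=0.048011
d^2_{-2,1}: single k=3 term ⇒ +0.000221;  D = -0.000208-0.000074i
d^2_{-1,1}: k∈[2..3] ⇒ +0.006899 -0.000005 = +0.006894;  D = -0.004566+0.005165i
d^2_{0,1}: k∈[1..2] ⇒ +0.117195 -0.000271 = +0.116924;  D = +0.052273+0.104589i
d^2_{1,1}: k∈[0..1] ⇒ +0.995395 -0.006899 = +0.988496;  D = +0.985321-0.079166i
d^2_{2,1}: single k=0 term ⇒ -0.095689;  D = -0.028564+0.091327i
Y_2^{m'}(θ=0.4823,φ=3.9559) and Σ D·Y over m':
  (-0.0002-0.0001i)·(-0.0048-0.0830i)  (-0.0046+0.0052i)·(-0.2179+0.2309i)  (+0.0523+0.1046i)·(+0.4272+0.0000i)  (+0.9853-0.0792i)·(+0.2179+0.2309i)  (-0.0286+0.0913i)·(-0.0048+0.0830i)
Y_2^1(R⁻¹ n̂) = +0.247657+0.249940i

Re=0.2477 Im=0.2499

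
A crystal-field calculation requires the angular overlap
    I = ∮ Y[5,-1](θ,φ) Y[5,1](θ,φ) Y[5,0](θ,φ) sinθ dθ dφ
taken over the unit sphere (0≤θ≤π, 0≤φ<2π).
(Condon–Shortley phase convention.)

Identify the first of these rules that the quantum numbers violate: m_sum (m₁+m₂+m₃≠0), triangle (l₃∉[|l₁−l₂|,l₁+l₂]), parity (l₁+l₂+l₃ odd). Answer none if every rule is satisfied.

azimuthal sum: -1 + 1 + 0 = 0  ✓
0 ≤ 5 ≤ 10 (triangle on l)  ✓
L = 5 + 5 + 5 = 15 (odd)  ✗

parity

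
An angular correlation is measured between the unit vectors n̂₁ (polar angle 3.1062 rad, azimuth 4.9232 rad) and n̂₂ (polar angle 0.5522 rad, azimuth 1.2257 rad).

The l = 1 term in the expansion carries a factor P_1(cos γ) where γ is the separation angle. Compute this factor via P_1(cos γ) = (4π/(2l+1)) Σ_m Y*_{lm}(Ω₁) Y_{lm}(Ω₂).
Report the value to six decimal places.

Term-by-term m-sum for l=1 (normalisation 4π/3 = 4.188790):
  m=-1: Y*=+0.002558-0.011955i  Y=+0.061309-0.170548i  product -0.001882-0.001169i
  m=+0: Y*=-0.488297-0.000000i  Y=+0.415983+0.000000i  product -0.203123-0.000000i
  m=+1: Y*=-0.002558-0.011955i  Y=-0.061309-0.170548i  product -0.001882+0.001169i
Total Σ_m = -0.206887+0.000000i. Multiply by 4.188790: -0.866606+0.000000i. P_1(cos γ) = -0.866606

-0.866606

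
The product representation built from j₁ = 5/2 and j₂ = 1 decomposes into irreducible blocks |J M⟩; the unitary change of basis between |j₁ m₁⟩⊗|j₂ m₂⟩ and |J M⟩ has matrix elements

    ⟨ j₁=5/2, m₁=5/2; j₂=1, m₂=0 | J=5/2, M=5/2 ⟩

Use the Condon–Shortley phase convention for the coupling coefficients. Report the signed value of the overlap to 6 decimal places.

√[6·1!4!1!/7! · 5!0!1!1!5!0!] = √(2880/7)
  +(−1)^0/∏(0,1,0,1,4,0)! = 1/24  (running 1/24)
⟨..|..⟩ = √(2880/7)·(1/24) = +0.845154

+0.845154  (= +√(5/7))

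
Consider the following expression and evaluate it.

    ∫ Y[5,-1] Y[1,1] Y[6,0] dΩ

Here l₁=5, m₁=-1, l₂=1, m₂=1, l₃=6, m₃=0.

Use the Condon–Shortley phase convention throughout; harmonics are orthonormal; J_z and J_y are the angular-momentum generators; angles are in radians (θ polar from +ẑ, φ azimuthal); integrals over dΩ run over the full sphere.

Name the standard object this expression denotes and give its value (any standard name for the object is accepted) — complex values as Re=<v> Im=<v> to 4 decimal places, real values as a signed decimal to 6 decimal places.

Gaunt coefficient, +0.158246

This is a Gaunt coefficient — the integral of a triple product of spherical harmonics over the sphere.
Checks pass: Σm=0; 12 even; l₃=6∈[4,6].
(2·5+1)(2·1+1)(2·6+1) = 429
Δ: 0! 10! 2! / 13! → 1/858
sum: t=0:+1/14400 = 1/14400
3j²(5 1 6; 0 0 0) = Δ·Π!·Σ² = 6/143  (sign +1)
sum: t=0:+1/34560 = 1/34560
3j²(5 1 6; -1 1 0) = Δ·Π!·Σ² = 5/286  (sign +1)
combine: 4πI² = 429·6/143·5/286 = 45/143
take √, sign +1: I = 0.15824621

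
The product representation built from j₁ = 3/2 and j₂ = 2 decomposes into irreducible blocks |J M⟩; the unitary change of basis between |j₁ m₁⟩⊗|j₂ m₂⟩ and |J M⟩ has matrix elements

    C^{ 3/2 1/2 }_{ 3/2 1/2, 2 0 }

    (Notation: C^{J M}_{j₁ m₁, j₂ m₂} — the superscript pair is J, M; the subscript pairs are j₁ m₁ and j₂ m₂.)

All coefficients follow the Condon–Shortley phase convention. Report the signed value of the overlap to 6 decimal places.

triangle: 2!·1!·2!/6! = 4/720
(j±m)!: 2!·1!·2!·2!·2!·1! = 16
prefactor² = (2J+1)·Δ·N² = 16/45
  k=0: +1/(0!·2!·1!·2!·0!·0!) = 1/4
  k=1: −1/(1!·1!·0!·1!·1!·1!) = -1
Σ = -3/4  ⇒  CG² = 16/45·(-3/4)² = 1/5
CG = −√(1/5) = -0.447214

-0.447214  (= −√(1/5))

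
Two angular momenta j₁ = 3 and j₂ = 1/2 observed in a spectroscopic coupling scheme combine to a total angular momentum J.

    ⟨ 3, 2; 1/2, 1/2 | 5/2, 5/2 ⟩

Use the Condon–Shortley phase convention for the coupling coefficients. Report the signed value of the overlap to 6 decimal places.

−√(1/7) = -0.377964

√[6·1!5!0!/7! · 5!1!1!0!5!0!] = √(14400/7)
  +(−1)^1/∏(1,0,0,0,5,0)! = -1/120  (running -1/120)
⟨..|..⟩ = √(14400/7)·(-1/120) = -0.377964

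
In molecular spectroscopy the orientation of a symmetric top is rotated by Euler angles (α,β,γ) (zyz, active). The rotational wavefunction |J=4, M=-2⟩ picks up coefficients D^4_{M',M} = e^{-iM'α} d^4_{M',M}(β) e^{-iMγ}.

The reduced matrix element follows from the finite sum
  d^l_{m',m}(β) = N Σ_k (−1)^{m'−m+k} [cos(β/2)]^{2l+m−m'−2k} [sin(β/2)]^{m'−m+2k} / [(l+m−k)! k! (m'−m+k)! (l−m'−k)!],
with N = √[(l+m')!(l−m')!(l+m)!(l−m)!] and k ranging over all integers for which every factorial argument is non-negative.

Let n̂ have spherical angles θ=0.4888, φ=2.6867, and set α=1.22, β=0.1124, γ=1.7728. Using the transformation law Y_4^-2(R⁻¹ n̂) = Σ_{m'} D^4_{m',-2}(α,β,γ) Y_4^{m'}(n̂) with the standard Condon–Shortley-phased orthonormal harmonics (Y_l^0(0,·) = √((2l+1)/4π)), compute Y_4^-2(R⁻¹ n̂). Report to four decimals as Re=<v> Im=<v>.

Re=0.3231 Im=0.0616

Need the full column D^4_{m',-2} for m'=−4..4 at α=1.2200, β=0.1124, γ=1.7728.
cos(β/2)=0.998421, sin(β/2)=0.056170
d^4_{-4,-2}: single k=2 term ⇒ +0.016538;  D = -0.008947+0.013909i
d^4_{-3,-2}: k∈[1..2] ⇒ +0.207859 -0.001974 = +0.205885;  D = +0.124333+0.164103i
d^4_{-2,-2}: k∈[0..2] ⇒ +0.987439 -0.037504 +0.000148 = +0.950083;  D = +0.908325-0.278576i
d^4_{-1,-2}: k∈[0..2] ⇒ -0.235690 +0.003730 -0.000008 = -0.231968;  D = -0.012337+0.231639i
d^4_{0,-2}: k∈[0..2] ⇒ +0.029650 -0.000250 +0.000000 = +0.029400;  D = -0.027033-0.011557i
d^4_{1,-2}: k∈[0..2] ⇒ -0.002487 +0.000012 -0.000000 = -0.002475;  D = +0.001696-0.001803i
d^4_{2,-2}: k∈[0..2] ⇒ +0.000148 -0.000000 +0.000000 = +0.000148;  D = +0.000066+0.000132i
d^4_{3,-2}: k∈[0..1] ⇒ -0.000006 +0.000000 = -0.000006;  D = -0.000006+0.000001i
d^4_{4,-2}: single k=0 term ⇒ +0.000000;  D = +0.000000-0.000000i
Y_4^{m'}(θ=0.4888,φ=2.6867) and Σ D·Y over m':
  (-0.0089+0.0139i)·(-0.0053+0.0209i)  (+0.1243+0.1641i)·(-0.0234-0.1120i)  (+0.9083-0.2786i)·(+0.2018+0.2595i)  (-0.0123+0.2316i)·(-0.4328-0.2117i)  (-0.0270-0.0116i)·(+0.0933+0.0000i)  (+0.0017-0.0018i)·(+0.4328-0.2117i)  (+0.0001+0.0001i)·(+0.2018-0.2595i)  (-0.0000+0.0000i)·(+0.0234-0.1120i)  (+0.0000-0.0000i)·(-0.0053-0.0209i)
Y_4^-2(R⁻¹ n̂) = +0.323066+0.061594i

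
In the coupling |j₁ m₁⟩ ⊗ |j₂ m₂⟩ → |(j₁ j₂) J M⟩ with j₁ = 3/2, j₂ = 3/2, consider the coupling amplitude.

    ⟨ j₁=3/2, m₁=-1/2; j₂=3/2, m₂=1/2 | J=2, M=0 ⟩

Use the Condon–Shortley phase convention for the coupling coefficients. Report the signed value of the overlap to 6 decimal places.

j₁+j₂−J=1  J+j₁−j₂=2  J−j₁+j₂=2  j₁+j₂+J+1=6
(j₁±m₁, j₂±m₂, J±M) = (1,2,2,1,2,2)
P² = 4/9
sum k=0..1:
  [0] +1/4 = 1/4
  [1] −1/1 = -1
S = -3/4
C² = P²·S² = 1/4 ; C = -0.500000

−√(1/4) = -0.500000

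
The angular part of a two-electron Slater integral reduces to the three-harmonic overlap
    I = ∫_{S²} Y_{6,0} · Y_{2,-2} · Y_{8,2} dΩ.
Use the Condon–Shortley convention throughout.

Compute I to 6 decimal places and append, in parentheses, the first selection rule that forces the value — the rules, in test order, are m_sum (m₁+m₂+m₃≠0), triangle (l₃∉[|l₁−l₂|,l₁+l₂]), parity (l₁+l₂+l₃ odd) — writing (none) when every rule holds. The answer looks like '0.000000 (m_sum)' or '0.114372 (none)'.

0.122977 (none)

Checks pass: Σm=0; 16 even; l₃=8∈[4,8].
(2·6+1)(2·2+1)(2·8+1) = 1105
Δ: 0! 12! 4! / 17! → 1/30940
sum: t=0:+1/2073600 = 1/2073600
3j²(6 2 8; 0 0 0) = Δ·Π!·Σ² = 28/1105  (sign +1)
sum: t=0:+1/12441600 = 1/12441600
3j²(6 2 8; 0 -2 2) = Δ·Π!·Σ² = 3/442  (sign +1)
combine: 4πI² = 1105·28/1105·3/442 = 42/221
take √, sign +1: I = 0.12297691
No selection rule forces the value: the integral is nonzero (none).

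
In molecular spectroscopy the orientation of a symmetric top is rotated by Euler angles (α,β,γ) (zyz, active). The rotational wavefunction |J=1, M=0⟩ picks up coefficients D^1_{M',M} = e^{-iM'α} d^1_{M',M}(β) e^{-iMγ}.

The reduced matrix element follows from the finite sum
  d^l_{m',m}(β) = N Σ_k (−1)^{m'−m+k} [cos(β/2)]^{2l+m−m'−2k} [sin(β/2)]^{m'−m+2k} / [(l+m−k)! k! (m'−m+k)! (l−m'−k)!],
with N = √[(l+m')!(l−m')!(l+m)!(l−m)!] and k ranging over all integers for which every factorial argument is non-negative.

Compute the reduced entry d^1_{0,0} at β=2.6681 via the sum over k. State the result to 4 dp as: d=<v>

d^1_{0,0}(β=2.6681) via the finite sum:
With c≡cos(β/2)=0.234541 and s≡sin(β/2)=0.972106, N=[1·1·1·1]^{1/2}=1.000000
The bounds max(0,m−m')=0 and min(l+m,l−m')=1 give 2 terms
  k=0: (−1)^0·1.0000/(1)·0.2345^2·0.9721^0 = +0.055009
  k=1: (−1)^1·1.0000/(1)·0.2345^0·0.9721^2 = -0.944991
d^1_{0,0}(2.6681) = +0.055009 -0.944991 = -0.889981

d=-0.8900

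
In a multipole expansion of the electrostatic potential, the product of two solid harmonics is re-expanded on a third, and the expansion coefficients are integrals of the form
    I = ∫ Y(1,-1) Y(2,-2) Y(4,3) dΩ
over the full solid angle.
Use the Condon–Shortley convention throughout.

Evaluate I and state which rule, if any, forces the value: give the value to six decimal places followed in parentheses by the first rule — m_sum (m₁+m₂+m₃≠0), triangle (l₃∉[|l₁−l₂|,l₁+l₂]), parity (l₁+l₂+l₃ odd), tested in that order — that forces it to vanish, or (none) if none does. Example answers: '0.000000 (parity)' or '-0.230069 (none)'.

0.000000 (triangle)

l₃=4 ∉ [1,3] — triangle fails ⇒ I = 0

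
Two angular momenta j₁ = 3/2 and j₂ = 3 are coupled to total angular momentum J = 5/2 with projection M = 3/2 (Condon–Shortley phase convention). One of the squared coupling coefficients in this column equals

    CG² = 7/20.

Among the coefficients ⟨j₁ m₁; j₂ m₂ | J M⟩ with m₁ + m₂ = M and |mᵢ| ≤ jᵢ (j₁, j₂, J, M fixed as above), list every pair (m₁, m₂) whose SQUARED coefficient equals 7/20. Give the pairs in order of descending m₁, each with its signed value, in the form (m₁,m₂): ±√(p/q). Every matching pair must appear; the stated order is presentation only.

(1/2,1): −√(7/20)

Admissible pairs with m₁+m₂ = M = 3/2: (-3/2,3), (-1/2,2), (1/2,1), (3/2,0)
  (m₁,m₂)=(3/2,0): CG² = 9/35, CG = +√(9/35)
  (m₁,m₂)=(1/2,1): CG² = 7/20, CG = −√(7/20)   ← matches the target
  (m₁,m₂)=(-1/2,2): CG² = 1/14, CG = +√(1/14)
  (m₁,m₂)=(-3/2,3): CG² = 9/28, CG = +√(9/28)
Pairs with CG² = 7/20: (1/2,1): −√(7/20)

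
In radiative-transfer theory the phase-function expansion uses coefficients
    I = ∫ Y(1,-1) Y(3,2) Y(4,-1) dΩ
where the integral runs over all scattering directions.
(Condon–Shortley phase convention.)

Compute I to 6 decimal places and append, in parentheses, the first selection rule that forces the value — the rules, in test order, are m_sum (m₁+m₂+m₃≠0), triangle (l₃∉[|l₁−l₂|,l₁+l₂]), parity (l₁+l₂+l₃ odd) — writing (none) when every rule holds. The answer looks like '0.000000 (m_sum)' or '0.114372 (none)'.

-0.106622 (none)

m-sum 0 ✓  L=8 even ✓  2≤4≤4 ✓
Π(2lᵢ+1) = 3×7×9 = 189
triangle coeff Δ(1,3,4) = 1/252
Σ_t [0,0]: t=0:+1/36 = 1/36
(3j)²=4/63 [(1 3 4; 0 0 0)], sign=+1
Σ_t [0,0]: t=0:+1/240 = 1/240
(3j)²=1/84 [(1 3 4; -1 2 -1)], sign=-1
⇒ 4πI² = 1/7
I = (-1)√(1/7/(4π)) = -0.10662181
No selection rule forces the value: the integral is nonzero (none).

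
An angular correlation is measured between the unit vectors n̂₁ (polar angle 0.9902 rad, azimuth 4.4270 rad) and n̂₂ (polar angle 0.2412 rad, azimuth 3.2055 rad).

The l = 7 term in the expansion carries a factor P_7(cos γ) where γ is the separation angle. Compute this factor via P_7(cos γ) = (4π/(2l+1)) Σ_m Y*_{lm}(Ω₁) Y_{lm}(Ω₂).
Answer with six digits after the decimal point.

0.322350

Expand P_7 via completeness: Σ_{m} conj(Y_{7,m}) at Ω₁ times Y_{7,m} at Ω₂ —
  m=-7: Y*=+0.130047-0.059159i  Y=-0.000020+0.000010i  product -0.000002+0.000002i
  m=-6: Y*=+0.049470+0.347183i  Y=+0.000313-0.000126i  product +0.000059+0.000102i
  m=-5: Y*=-0.432075-0.062587i  Y=-0.003050+0.001009i  product +0.001381-0.000245i
  m=-4: Y*=+0.074629-0.163050i  Y=+0.020781-0.005431i  product +0.000665-0.003794i
  m=-3: Y*=-0.191123-0.165820i  Y=-0.100526+0.019513i  product +0.022449+0.012940i
  m=-2: Y*=+0.260072-0.166984i  Y=+0.330367-0.042457i  product +0.078830-0.066208i
  m=-1: Y*=-0.037476-0.127730i  Y=-0.637218+0.040778i  product +0.029089+0.079863i
  m=+0: Y*=+0.326834-0.000000i  Y=+0.366656+0.000000i  product +0.119836+0.000000i
  m=+1: Y*=+0.037476-0.127730i  Y=+0.637218+0.040778i  product +0.029089-0.079863i
  m=+2: Y*=+0.260072+0.166984i  Y=+0.330367+0.042457i  product +0.078830+0.066208i
  m=+3: Y*=+0.191123-0.165820i  Y=+0.100526+0.019513i  product +0.022449-0.012940i
  m=+4: Y*=+0.074629+0.163050i  Y=+0.020781+0.005431i  product +0.000665+0.003794i
  m=+5: Y*=+0.432075-0.062587i  Y=+0.003050+0.001009i  product +0.001381+0.000245i
  m=+6: Y*=+0.049470-0.347183i  Y=+0.000313+0.000126i  product +0.000059-0.000102i
  m=+7: Y*=-0.130047-0.059159i  Y=+0.000020+0.000010i  product -0.000002-0.000002i
Accumulated sum +0.384777-0.000000i; after 4π/(2l+1) scaling, +0.322350-0.000000i ⇒ P_7 = 0.322350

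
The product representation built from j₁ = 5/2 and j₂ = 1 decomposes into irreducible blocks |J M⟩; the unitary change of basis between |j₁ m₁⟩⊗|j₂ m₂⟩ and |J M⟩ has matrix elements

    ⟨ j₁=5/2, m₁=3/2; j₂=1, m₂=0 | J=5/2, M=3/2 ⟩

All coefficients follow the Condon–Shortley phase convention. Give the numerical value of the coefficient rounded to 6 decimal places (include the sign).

√[6·1!4!1!/7! · 4!1!1!1!4!1!] = √(576/35)
  +(−1)^0/∏(0,1,1,1,3,0)! = 1/6  (running 1/6)
  +(−1)^1/∏(1,0,0,0,4,1)! = -1/24  (running 1/8)
⟨..|..⟩ = √(576/35)·(1/8) = +0.507093

+√(9/35) = +0.507093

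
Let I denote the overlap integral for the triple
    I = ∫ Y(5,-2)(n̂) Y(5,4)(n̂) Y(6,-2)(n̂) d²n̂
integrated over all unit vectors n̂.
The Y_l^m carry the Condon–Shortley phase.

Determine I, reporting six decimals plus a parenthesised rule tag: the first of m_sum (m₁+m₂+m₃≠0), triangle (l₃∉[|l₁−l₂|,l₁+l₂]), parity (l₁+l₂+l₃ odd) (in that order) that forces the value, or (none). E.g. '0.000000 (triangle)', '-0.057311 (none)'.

m-sum 0 ✓  L=16 even ✓  0≤6≤10 ✓
Π(2lᵢ+1) = 11×11×13 = 1573
triangle coeff Δ(5,5,6) = 1/28588560
Σ_t [0,4]: t=0:+1/345600 t=1:−1/13824 t=2:+1/5184 t=3:−1/13824 t=4:+1/345600 = 7/129600
(3j)²=80/7293 [(5 5 6; 0 0 0)], sign=+1
Σ_t [3,4]: t=3:−1/207360 t=4:+1/103680 = 1/207360
(3j)²=21/2431 [(5 5 6; -2 4 -2)], sign=+1
⇒ 4πI² = 560/3757
I = (+1)√(560/3757/(4π)) = 0.10891018
No selection rule forces the value: the integral is nonzero (none).

0.108910 (none)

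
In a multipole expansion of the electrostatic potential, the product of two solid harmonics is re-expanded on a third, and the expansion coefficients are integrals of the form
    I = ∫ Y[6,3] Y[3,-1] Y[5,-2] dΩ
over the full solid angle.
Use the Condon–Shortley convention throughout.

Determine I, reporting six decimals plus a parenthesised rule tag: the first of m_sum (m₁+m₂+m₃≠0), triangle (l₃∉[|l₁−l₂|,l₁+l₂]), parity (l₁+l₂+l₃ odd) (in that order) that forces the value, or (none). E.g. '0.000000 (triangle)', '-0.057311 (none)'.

-0.152880 (none)

Checks pass: Σm=0; 14 even; l₃=5∈[3,9].
(2·6+1)(2·3+1)(2·5+1) = 1001
Δ: 4! 8! 2! / 15! → 1/675675
sum: t=1:−1/8640 t=2:+1/2304 t=3:−1/8640 = 7/34560
3j²(6 3 5; 0 0 0) = Δ·Π!·Σ² = 7/429  (sign -1)
sum: t=0:+1/34560 t=1:−1/8640 t=2:+1/40320 = -1/16128
3j²(6 3 5; 3 -1 -2) = Δ·Π!·Σ² = 18/1001  (sign +1)
combine: 4πI² = 1001·7/429·18/1001 = 42/143
take √, sign -1: I = -0.15288036
No selection rule forces the value: the integral is nonzero (none).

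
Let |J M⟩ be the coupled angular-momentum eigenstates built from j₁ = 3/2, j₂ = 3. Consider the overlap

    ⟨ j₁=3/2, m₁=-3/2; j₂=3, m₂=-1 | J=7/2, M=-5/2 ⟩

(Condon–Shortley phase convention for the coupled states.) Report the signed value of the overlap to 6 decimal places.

−√(10/21) = -0.690066

√[8·1!2!5!/9! · 0!3!2!4!1!6!] = √(7680/7)
  +(−1)^1/∏(1,0,2,1,0,4)! = -1/48  (running -1/48)
⟨..|..⟩ = √(7680/7)·(-1/48) = -0.690066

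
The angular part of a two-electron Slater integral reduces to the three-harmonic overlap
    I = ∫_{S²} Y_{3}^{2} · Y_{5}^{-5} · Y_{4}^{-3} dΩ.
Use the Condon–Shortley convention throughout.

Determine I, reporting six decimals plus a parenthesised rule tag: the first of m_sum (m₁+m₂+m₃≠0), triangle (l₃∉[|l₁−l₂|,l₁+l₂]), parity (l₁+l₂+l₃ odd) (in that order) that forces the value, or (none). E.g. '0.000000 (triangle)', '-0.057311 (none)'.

m-sum = 2 − 5 − 3 = -6 ≠ 0 ⇒ I = 0

0.000000 (m_sum)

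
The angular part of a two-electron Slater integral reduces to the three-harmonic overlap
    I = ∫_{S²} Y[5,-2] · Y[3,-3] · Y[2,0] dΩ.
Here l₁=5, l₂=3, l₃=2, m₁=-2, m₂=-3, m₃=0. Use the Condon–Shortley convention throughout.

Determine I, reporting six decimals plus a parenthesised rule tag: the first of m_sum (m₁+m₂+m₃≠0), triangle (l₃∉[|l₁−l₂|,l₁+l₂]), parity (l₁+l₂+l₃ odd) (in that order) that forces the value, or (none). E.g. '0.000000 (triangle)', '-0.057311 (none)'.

-2 − 3 + 0 = -5 ≠ 0: azimuthal integral kills it; I = 0

0.000000 (m_sum)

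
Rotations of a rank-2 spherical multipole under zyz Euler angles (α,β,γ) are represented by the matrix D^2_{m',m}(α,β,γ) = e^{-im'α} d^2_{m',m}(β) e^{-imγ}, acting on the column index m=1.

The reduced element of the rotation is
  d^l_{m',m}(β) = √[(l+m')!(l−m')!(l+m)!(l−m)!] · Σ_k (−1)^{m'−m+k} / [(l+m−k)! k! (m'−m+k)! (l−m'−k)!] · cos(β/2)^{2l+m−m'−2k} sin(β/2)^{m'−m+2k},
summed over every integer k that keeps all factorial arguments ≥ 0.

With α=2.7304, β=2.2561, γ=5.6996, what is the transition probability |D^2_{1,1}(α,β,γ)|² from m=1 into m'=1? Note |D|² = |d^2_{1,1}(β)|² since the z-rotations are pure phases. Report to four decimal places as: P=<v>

P=0.1730

First d^2_{1,1}(β=2.2561), then the phase factors e^{-i(1)α} and e^{-i(1)γ}:
With c≡cos(β/2)=0.428423 and s≡sin(β/2)=0.903578, N=[6·1·6·1]^{1/2}=6.000000
The bounds max(0,m−m')=0 and min(l+m,l−m')=1 give 2 terms
  k=0: (−1)^0·6.0000/(6)·0.4284^4·0.9036^0 = +0.033689
  k=1: (−1)^1·6.0000/(2)·0.4284^2·0.9036^2 = -0.449570
d^2_{1,1}(2.2561) = +0.033689 -0.449570 = -0.415881
|D^2_{1,1}|² = |d^2_{1,1}(β)|² = (-0.415881)² = 0.172957 (the z-rotation phases have unit modulus)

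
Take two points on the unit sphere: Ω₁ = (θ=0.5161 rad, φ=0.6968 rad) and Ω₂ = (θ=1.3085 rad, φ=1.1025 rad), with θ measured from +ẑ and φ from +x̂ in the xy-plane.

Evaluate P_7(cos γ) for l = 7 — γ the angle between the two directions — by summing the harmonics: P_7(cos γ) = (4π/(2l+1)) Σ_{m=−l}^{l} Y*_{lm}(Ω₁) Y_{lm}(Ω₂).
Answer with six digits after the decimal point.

0.247614

Expand P_7 via completeness: Σ_{m} conj(Y_{7,m}) at Ω₁ times Y_{7,m} at Ω₂ —
  [-7]  conj(Y_{7,-7})(Ω₁) = (0.000586, -0.003516) ; Y_{7,-7}(Ω₂) = (0.053325, -0.388283) ; Δ = (-0.001334, -0.000415)
  [-6]  conj(Y_{7,-6})(Ω₁) = (-0.011914, -0.020261) ; Y_{7,-6}(Ω₂) = (0.372241, -0.128257) ; Δ = (-0.007034, -0.006014)
  [-5]  conj(Y_{7,-5})(Ω₁) = (-0.089365, -0.031854) ; Y_{7,-5}(Ω₂) = (-0.027857, -0.027049) ; Δ = (0.001628, 0.003305)
  [-4]  conj(Y_{7,-4})(Ω₁) = (-0.242628, 0.089776) ; Y_{7,-4}(Ω₂) = (0.104817, -0.336000) ; Δ = (0.004733, 0.090933)
  [-3]  conj(Y_{7,-3})(Ω₁) = (-0.230434, 0.402832) ; Y_{7,-3}(Ω₂) = (0.077764, -0.013021) ; Δ = (-0.012674, 0.034326)
  [-2]  conj(Y_{7,-2})(Ω₁) = (0.079558, 0.444274) ; Y_{7,-2}(Ω₂) = (-0.184998, -0.251503) ; Δ = (0.097018, -0.102199)
  [-1]  conj(Y_{7,-1})(Ω₁) = (-0.010407, -0.008709) ; Y_{7,-1}(Ω₂) = (0.054840, -0.108418) ; Δ = (-0.001515, 0.000651)
  [+0]  conj(Y_{7,0})(Ω₁) = (-0.449600, -0.000000) ; Y_{7,0}(Ω₂) = (-0.297871, 0.000000) ; Δ = (0.133923, 0.000000)
  [+1]  conj(Y_{7,1})(Ω₁) = (0.010407, -0.008709) ; Y_{7,1}(Ω₂) = (-0.054840, -0.108418) ; Δ = (-0.001515, -0.000651)
  [+2]  conj(Y_{7,2})(Ω₁) = (0.079558, -0.444274) ; Y_{7,2}(Ω₂) = (-0.184998, 0.251503) ; Δ = (0.097018, 0.102199)
  [+3]  conj(Y_{7,3})(Ω₁) = (0.230434, 0.402832) ; Y_{7,3}(Ω₂) = (-0.077764, -0.013021) ; Δ = (-0.012674, -0.034326)
  [+4]  conj(Y_{7,4})(Ω₁) = (-0.242628, -0.089776) ; Y_{7,4}(Ω₂) = (0.104817, 0.336000) ; Δ = (0.004733, -0.090933)
  [+5]  conj(Y_{7,5})(Ω₁) = (0.089365, -0.031854) ; Y_{7,5}(Ω₂) = (0.027857, -0.027049) ; Δ = (0.001628, -0.003305)
  [+6]  conj(Y_{7,6})(Ω₁) = (-0.011914, 0.020261) ; Y_{7,6}(Ω₂) = (0.372241, 0.128257) ; Δ = (-0.007034, 0.006014)
  [+7]  conj(Y_{7,7})(Ω₁) = (-0.000586, -0.003516) ; Y_{7,7}(Ω₂) = (-0.053325, -0.388283) ; Δ = (-0.001334, 0.000415)
Σ over m = (0.295568, 0.000000); ×(4π/15) → (0.247614, 0.000000). Real part: 0.247614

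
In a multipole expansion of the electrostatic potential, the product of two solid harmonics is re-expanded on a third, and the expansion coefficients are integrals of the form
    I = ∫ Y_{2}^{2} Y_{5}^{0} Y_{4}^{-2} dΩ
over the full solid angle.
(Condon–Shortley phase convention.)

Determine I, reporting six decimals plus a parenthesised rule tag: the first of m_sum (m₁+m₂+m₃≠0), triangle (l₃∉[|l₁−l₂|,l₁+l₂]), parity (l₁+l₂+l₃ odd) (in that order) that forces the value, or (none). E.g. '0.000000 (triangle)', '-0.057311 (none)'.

0.000000 (parity)

Σlᵢ=11 odd — θ-integrand is odd under cosθ→−cosθ; I=0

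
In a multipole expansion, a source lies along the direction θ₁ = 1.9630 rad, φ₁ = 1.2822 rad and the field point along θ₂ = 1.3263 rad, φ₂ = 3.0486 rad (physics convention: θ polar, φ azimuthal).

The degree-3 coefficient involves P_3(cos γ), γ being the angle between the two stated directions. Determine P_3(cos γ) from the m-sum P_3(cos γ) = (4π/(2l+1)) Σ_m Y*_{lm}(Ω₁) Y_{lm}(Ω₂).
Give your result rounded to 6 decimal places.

Addition theorem: P_3(cos γ) = (4π/7) Σ_m Y*_{lm}(Ω₁) Y_{lm}(Ω₂), m = −3…3:
  m=-3: Y*=-0.250734-0.213346i  Y=-0.366360-0.104943i  product +0.069470+0.104474i
  m=-2: Y*=+0.279522-0.182015i  Y=+0.228877+0.043065i  product +0.071815-0.029621i
  m=-1: Y*=-0.022908-0.077160i  Y=+0.220740+0.020587i  product -0.003468-0.017504i
  m=+0: Y*=+0.323719-0.000000i  Y=-0.244535+0.000000i  product -0.079161+0.000000i
  m=+1: Y*=+0.022908-0.077160i  Y=-0.220740+0.020587i  product -0.003468+0.017504i
  m=+2: Y*=+0.279522+0.182015i  Y=+0.228877-0.043065i  product +0.071815+0.029621i
  m=+3: Y*=+0.250734-0.213346i  Y=+0.366360-0.104943i  product +0.069470-0.104474i
Σ over m = +0.196472+0.000000i; ×(4π/7) → +0.352706+0.000000i. Real part: 0.352706

0.352706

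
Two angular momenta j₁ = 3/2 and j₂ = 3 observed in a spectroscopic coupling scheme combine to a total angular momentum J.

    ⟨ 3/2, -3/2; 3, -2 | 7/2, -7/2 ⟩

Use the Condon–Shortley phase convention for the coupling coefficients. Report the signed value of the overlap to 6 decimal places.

√[8·1!2!5!/9! · 0!3!1!5!0!7!] = √(19200)
  +(−1)^1/∏(1,0,2,0,0,5)! = -1/240  (running -1/240)
⟨..|..⟩ = √(19200)·(-1/240) = -0.577350

-0.577350  (= −√(1/3))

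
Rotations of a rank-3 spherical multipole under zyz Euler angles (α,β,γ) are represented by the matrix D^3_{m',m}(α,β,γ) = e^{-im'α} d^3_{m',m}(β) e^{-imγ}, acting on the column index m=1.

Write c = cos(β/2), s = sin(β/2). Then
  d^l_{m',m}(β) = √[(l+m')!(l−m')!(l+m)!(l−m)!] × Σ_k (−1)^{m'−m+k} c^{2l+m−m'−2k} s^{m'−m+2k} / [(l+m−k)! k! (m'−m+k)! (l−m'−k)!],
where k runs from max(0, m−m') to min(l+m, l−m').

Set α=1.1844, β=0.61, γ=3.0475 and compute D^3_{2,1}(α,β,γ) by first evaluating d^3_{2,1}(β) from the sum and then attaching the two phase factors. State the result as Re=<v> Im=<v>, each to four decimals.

D^3_{2,1}(1.1844,0.6100,3.0475) = e^{-i·2·1.1844}·d^3_{2,1}(0.6100)·e^{-i·1·3.0475}. Compute d first:
c=cos(0.610000/2)=0.953847, s=sin(0.610000/2)=0.300293; N=√[120·1·24·2]=75.894664
k: max(0,(1)−(2))=0 … min(3+(1),3−(2))=1
  k=0: (−1)^1·75.8947/(24)·0.9538^5·0.3003^1 = -0.749789
  k=1: (−1)^2·75.8947/(12)·0.9538^3·0.3003^3 = +0.148629
d^3_{2,1}(0.6100) = -0.749789 +0.148629 = -0.601160
Phases: e^{-i·(2)·1.1844}=-0.715964-0.698137i, e^{-i·(1)·3.0475}=-0.995577-0.093954i ⇒ D=-0.389073-0.458274i

Re=-0.3891 Im=-0.4583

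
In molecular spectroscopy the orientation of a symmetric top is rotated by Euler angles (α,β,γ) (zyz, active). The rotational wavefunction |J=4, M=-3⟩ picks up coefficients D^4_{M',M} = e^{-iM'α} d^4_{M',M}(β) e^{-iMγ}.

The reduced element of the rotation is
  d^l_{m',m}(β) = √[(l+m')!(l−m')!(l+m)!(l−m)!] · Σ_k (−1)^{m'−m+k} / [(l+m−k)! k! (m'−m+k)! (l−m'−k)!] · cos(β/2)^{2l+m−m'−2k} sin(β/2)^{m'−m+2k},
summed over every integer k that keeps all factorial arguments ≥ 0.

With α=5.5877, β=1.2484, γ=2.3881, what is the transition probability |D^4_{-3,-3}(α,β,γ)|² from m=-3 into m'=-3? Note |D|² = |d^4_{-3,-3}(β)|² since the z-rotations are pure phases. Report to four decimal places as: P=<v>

D^4_{-3,-3}(5.5877,1.2484,2.3881) = e^{-i·-3·5.5877}·d^4_{-3,-3}(1.2484)·e^{-i·-3·2.3881}. Compute d first:
With c≡cos(β/2)=0.811431 and s≡sin(β/2)=0.584448, N=[1·5040·1·5040]^{1/2}=5040.000000
The bounds max(0,m−m')=0 and min(l+m,l−m')=1 give 2 terms
  k=0: (−1)^0·5040.0000/(5040)·0.8114^8·0.5844^0 = +0.187937
  k=1: (−1)^1·5040.0000/(720)·0.8114^6·0.5844^2 = -0.682495
d^4_{-3,-3}(1.2484) = +0.187937 -0.682495 = -0.494558
|D^4_{-3,-3}|² = |d^4_{-3,-3}(β)|² = (-0.494558)² = 0.244588 (the z-rotation phases have unit modulus)

P=0.2446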